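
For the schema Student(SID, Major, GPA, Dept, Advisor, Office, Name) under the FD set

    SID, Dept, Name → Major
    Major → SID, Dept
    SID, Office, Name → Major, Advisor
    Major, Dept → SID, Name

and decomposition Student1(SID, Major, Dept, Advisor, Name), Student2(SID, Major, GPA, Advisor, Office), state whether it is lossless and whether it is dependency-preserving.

lossless but not dependency-preserving

Lossless test: (SID, Major, Advisor)⁺ = {SID, Major, Dept, Advisor, Name}, which contains all of one fragment — lossless.
Dependency preservation: the restricted closure of {SID, Office, Name} across the fragments never reaches {Major, Advisor}, so SID, Office, Name → Major, Advisor cannot be enforced without a join — not preserved.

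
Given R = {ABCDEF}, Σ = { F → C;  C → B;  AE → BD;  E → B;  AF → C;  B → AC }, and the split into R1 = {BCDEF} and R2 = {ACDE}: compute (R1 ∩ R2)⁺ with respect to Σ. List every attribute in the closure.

ABCDE

R1 ∩ R2 = {CDE}.
C → B applies, adding B
B → AC applies, adding A
Closure: {ABCDE}.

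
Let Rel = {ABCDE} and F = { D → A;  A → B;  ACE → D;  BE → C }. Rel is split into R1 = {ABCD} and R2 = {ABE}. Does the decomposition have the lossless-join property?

Common attributes: R1 ∩ R2 = {AB}.
No dependency enlarges {AB}, so (AB)⁺ = {AB}.
The closure contains neither all of R1 = {ABCD} nor all of R2 = {ABE}, so the common attributes are not a superkey of either fragment. The join is lossy.

No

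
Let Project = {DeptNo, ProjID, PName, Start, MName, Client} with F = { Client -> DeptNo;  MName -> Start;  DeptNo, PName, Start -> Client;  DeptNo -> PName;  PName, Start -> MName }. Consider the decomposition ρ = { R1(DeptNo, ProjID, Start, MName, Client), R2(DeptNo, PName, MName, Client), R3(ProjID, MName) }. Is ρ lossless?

Chase test. Columns are DeptNo, ProjID, PName, Start, MName, Client; row i has aⱼ where attribute j ∈ Ri, else bᵢⱼ.
Initial tableau (one row per fragment):
  row 1: a1 a2 b13 a4 a5 a6
  row 2: a1 b22 a3 b24 a5 a6
  row 3: b31 a2 b33 b34 a5 b36
Rows 1 and 2 agree on MName; apply MName→Start and equate their Start entries.
Rows 1 and 3 agree on MName; apply MName→Start and equate their Start entries.
Rows 1 and 2 agree on DeptNo; apply DeptNo→PName and equate their PName entries.
Row 1 is now all distinguished symbols — the join is lossless.

Yes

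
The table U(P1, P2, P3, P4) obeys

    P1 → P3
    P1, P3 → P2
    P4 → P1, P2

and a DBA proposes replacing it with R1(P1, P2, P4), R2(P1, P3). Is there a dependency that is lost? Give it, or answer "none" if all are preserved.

P1 → P3 lies within R2.
P1, P3 → P2: restricted closure across fragments reaches P2.
P4 → P1, P2 lies within R1.
Every dependency is enforceable on the fragments, so the decomposition is dependency-preserving.

none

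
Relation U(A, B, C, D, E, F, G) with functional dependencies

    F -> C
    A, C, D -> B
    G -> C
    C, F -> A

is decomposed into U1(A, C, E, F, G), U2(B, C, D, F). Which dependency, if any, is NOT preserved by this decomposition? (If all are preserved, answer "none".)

A, C, D -> B

Check A, C, D → B: no single fragment contains all of {A, B, C, D}, and the restricted closure of {A, C, D} across the fragments never reaches {B}.
F → C is preserved.
G → C is preserved.
C, F → A is preserved.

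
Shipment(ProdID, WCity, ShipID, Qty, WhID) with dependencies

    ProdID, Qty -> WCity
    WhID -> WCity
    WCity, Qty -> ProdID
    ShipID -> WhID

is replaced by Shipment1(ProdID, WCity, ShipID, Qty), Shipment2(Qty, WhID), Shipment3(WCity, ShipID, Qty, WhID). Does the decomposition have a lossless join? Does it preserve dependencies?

lossless and dependency-preserving

Lossless test (chase): Rows 2 and 3 agree on WhID; apply WhID→WCity and equate their WCity entries. Rows 1 and 2 agree on WCity, Qty; apply WCity, Qty→ProdID and equate their ProdID entries. Rows 1 and 3 agree on WCity, Qty; apply WCity, Qty→ProdID and equate their ProdID entries. Rows 1 and 3 agree on ShipID; apply ShipID→WhID and equate their WhID entries. Row 1 is now all distinguished symbols — the join is lossless.
Dependency preservation: every FD's attributes lie within a single fragment, so each can be enforced locally — preserved.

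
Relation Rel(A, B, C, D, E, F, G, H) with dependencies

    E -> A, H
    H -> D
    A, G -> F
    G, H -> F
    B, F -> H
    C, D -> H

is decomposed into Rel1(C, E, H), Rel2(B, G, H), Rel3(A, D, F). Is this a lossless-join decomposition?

Chase test. Columns are A, B, C, D, E, F, G, H; row i has aⱼ where attribute j ∈ Reli, else bᵢⱼ.
Initial tableau (one row per fragment):
  row 1: b11 b12 a3 b14 a5 b16 b17 a8
  row 2: b21 a2 b23 b24 b25 b26 a7 a8
  row 3: a1 b32 b33 a4 b35 a6 b37 b38
Rows 1 and 2 agree on H; apply H→D and equate their D entries.
No row becomes fully distinguished — the join is lossy.

No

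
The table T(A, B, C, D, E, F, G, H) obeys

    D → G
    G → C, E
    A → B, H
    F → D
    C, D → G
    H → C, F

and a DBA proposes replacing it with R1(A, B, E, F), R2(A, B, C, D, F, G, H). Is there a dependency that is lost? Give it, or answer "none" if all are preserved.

Check G → C, E: no single fragment contains all of {C, E, G}, and the restricted closure of {G} across the fragments never reaches {C, E}.
D → G is preserved.
A → B, H is preserved.
F → D is preserved.
C, D → G is preserved.
H → C, F is preserved.

G → C, E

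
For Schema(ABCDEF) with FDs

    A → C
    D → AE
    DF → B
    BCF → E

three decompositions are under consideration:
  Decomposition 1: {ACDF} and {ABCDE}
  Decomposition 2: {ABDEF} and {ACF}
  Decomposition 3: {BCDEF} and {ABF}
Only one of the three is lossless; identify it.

Decomposition 2

Decomposition 1: common = {ACD}, closure = {ACDE} → lossy.
Decomposition 2: common = {AF}, closure = {ACF} → lossless.
Decomposition 3: common = {BF}, closure = {BF} → lossy.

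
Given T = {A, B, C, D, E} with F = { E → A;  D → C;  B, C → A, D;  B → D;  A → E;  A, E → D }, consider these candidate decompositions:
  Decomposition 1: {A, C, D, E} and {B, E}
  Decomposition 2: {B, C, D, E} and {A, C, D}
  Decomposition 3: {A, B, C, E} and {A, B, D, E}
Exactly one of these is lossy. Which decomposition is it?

Decomposition 2

Decomposition 1: common = {E}, closure = {A, C, D, E} → lossless.
Decomposition 2: common = {C, D}, closure = {C, D} → lossy.
Decomposition 3: common = {A, B, E}, closure = {A, B, C, D, E} → lossless.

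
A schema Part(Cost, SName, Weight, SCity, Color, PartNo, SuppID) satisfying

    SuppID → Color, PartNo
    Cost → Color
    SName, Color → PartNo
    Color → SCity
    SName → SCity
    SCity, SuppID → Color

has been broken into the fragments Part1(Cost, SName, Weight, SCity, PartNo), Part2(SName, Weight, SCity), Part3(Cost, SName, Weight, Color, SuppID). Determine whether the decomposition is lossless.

Yes

Chase test. Columns are Cost, SName, Weight, SCity, Color, PartNo, SuppID; row i has aⱼ where attribute j ∈ Parti, else bᵢⱼ.
Initial tableau (one row per fragment):
  row 1: a1 a2 a3 a4 b15 a6 b17
  row 2: b21 a2 a3 a4 b25 b26 b27
  row 3: a1 a2 a3 b34 a5 b36 a7
Rows 1 and 3 agree on Cost; apply Cost→Color and equate their Color entries.
Rows 1 and 3 agree on SName, Color; apply SName, Color→PartNo and equate their PartNo entries.
Rows 1 and 3 agree on Color; apply Color→SCity and equate their SCity entries.
Row 3 is now all distinguished symbols — the join is lossless.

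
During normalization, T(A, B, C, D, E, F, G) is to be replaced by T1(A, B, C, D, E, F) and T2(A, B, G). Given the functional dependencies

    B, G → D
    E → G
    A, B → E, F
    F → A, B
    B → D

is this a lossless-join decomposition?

Common attributes: T1 ∩ T2 = {A, B}.
Closure of {A, B}: A, B → E, F applies, adding E, F; B → D applies, adding D; E → G applies, adding G. So (A, B)⁺ = {A, B, D, E, F, G}.
This closure contains every attribute of T2, so T1 ∩ T2 → T2. The join is lossless.

Yes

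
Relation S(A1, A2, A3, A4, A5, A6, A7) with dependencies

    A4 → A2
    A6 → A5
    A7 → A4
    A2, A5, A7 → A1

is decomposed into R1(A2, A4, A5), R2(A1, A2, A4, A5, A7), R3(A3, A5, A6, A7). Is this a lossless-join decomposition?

Chase test. Columns are A1, A2, A3, A4, A5, A6, A7; row i has aⱼ where attribute j ∈ Ri, else bᵢⱼ.
Initial tableau (one row per fragment):
  row 1: b11 a2 b13 a4 a5 b16 b17
  row 2: a1 a2 b23 a4 a5 b26 a7
  row 3: b31 b32 a3 b34 a5 a6 a7
Rows 2 and 3 agree on A7; apply A7→A4 and equate their A4 entries.
Rows 1 and 3 agree on A4; apply A4→A2 and equate their A2 entries.
Rows 2 and 3 agree on A2, A5, A7; apply A2, A5, A7→A1 and equate their A1 entries.
Row 3 is now all distinguished symbols — the join is lossless.

Yes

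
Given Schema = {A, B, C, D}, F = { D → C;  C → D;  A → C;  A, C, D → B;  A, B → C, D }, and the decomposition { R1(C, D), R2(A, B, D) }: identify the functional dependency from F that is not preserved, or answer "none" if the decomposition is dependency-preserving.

none

D → C lies within R1.
C → D lies within R1.
A → C: restricted closure across fragments reaches C.
A, C, D → B: restricted closure across fragments reaches B.
A, B → C, D: restricted closure across fragments reaches C, D.
Every dependency is enforceable on the fragments, so the decomposition is dependency-preserving.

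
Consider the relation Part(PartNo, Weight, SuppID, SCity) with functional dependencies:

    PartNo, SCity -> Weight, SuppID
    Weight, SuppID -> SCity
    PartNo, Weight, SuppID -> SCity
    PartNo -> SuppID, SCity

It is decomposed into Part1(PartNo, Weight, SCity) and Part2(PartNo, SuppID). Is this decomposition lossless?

Common attributes: Part1 ∩ Part2 = {PartNo}.
Closure of {PartNo}: PartNo → SuppID, SCity applies, adding SuppID, SCity; PartNo, SCity → Weight, SuppID applies, adding Weight. So (PartNo)⁺ = {PartNo, Weight, SuppID, SCity}.
This closure contains every attribute of Part1, so Part1 ∩ Part2 → Part1. The join is lossless.

Yes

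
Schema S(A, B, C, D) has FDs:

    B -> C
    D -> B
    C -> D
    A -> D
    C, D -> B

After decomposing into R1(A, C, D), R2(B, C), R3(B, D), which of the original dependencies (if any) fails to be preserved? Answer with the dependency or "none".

B → C lies within R2.
D → B lies within R3.
C → D lies within R1.
A → D lies within R1.
C, D → B: restricted closure across fragments reaches B.
Every dependency is enforceable on the fragments, so the decomposition is dependency-preserving.

none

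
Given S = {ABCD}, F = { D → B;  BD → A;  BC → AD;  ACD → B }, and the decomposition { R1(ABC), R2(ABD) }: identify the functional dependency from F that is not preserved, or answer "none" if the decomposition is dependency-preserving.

BC → AD

Check BC → AD: no single fragment contains all of {ABCD}, and the restricted closure of {BC} across the fragments never reaches {AD}.
D → B is preserved.
BD → A is preserved.
ACD → B is preserved.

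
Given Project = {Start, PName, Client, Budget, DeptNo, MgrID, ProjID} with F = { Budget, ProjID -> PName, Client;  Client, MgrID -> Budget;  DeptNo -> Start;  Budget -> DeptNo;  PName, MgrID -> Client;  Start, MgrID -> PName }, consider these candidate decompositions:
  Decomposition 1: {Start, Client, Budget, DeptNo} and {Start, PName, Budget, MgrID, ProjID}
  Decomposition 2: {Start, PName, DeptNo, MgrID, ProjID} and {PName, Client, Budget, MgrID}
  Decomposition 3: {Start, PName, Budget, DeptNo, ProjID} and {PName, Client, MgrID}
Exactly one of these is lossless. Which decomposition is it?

Decomposition 2

Decomposition 1: common = {Start, Budget}, closure = {Start, Budget, DeptNo} → lossy.
Decomposition 2: common = {PName, MgrID}, closure = {Start, PName, Client, Budget, DeptNo, MgrID} → lossless.
Decomposition 3: common = {PName}, closure = {PName} → lossy.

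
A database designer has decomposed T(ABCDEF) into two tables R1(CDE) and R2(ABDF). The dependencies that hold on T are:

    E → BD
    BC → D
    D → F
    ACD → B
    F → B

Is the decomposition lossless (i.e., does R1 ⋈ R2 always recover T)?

Common attributes: R1 ∩ R2 = {D}.
Closure of {D}: D → F applies, adding F; F → B applies, adding B. So (D)⁺ = {BDF}.
The closure contains neither all of R1 = {CDE} nor all of R2 = {ABDF}, so the common attributes are not a superkey of either fragment. The join is lossy.

No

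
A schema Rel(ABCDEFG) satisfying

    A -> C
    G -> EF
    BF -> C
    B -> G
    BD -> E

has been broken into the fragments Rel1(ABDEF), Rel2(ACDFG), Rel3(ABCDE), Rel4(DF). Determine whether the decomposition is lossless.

Chase test. Columns are ABCDEFG; row i has aⱼ where attribute j ∈ Reli, else bᵢⱼ.
Initial tableau (one row per fragment):
  row 1: a1 a2 b13 a4 a5 a6 b17
  row 2: a1 b22 a3 a4 b25 a6 a7
  row 3: a1 a2 a3 a4 a5 b36 b37
  row 4: b41 b42 b43 a4 b45 a6 b47
Rows 1 and 2 agree on A; apply A→C and equate their C entries.
Rows 1 and 3 agree on B; apply B→G and equate their G entries.
Rows 1 and 3 agree on G; apply G→EF and equate their EF entries.
No row becomes fully distinguished — the join is lossy.

No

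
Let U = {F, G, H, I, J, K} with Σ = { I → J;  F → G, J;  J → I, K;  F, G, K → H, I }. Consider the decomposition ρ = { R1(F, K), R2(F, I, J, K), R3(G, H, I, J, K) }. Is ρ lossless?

Chase test. Columns are F, G, H, I, J, K; row i has aⱼ where attribute j ∈ Ri, else bᵢⱼ.
Initial tableau (one row per fragment):
  row 1: a1 b12 b13 b14 b15 a6
  row 2: a1 b22 b23 a4 a5 a6
  row 3: b31 a2 a3 a4 a5 a6
Rows 1 and 2 agree on F; apply F→G, J and equate their G, J entries.
Rows 1 and 2 agree on J; apply J→I, K and equate their I, K entries.
Rows 1 and 2 agree on F, G, K; apply F, G, K→H, I and equate their H, I entries.
No row becomes fully distinguished — the join is lossy.

No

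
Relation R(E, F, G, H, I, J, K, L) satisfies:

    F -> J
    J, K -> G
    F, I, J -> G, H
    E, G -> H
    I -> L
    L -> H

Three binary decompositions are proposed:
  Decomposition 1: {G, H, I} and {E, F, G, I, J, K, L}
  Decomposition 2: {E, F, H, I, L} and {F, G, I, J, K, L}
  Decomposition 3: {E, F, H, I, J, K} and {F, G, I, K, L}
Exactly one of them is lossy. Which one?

Decomposition 1: common = {G, I}, closure = {G, H, I, L} → lossless.
Decomposition 2: common = {F, I, L}, closure = {F, G, H, I, J, L} → lossy.
Decomposition 3: common = {F, I, K}, closure = {F, G, H, I, J, K, L} → lossless.

Decomposition 2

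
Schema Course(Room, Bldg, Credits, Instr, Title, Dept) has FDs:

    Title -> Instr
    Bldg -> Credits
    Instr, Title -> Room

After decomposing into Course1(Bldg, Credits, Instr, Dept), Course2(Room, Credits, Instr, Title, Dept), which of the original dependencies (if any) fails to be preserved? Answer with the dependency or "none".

Title → Instr lies within Course2.
Bldg → Credits lies within Course1.
Instr, Title → Room lies within Course2.
Every dependency is enforceable on the fragments, so the decomposition is dependency-preserving.

none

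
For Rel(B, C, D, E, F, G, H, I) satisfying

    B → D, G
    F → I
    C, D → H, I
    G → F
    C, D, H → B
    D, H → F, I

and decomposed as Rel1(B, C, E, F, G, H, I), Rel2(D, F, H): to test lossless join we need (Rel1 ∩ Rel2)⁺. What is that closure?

Rel1 ∩ Rel2 = {F, H}.
F → I applies, adding I
Closure: {F, H, I}.

F, H, I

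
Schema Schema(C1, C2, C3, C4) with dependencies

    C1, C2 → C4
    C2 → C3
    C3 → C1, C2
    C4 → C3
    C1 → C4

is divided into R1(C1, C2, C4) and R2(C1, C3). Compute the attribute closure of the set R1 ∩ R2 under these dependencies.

R1 ∩ R2 = {C1}.
C1 → C4 applies, adding C4
C4 → C3 applies, adding C3
C3 → C1, C2 applies, adding C2
Closure: {C1, C2, C3, C4}.

C1, C2, C3, C4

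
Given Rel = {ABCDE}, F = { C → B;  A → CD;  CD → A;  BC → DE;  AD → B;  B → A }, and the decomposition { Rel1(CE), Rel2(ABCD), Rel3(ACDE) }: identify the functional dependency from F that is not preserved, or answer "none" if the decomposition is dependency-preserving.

none

C → B lies within Rel2.
A → CD lies within Rel2.
CD → A lies within Rel2.
BC → DE: restricted closure across fragments reaches DE.
AD → B lies within Rel2.
B → A lies within Rel2.
Every dependency is enforceable on the fragments, so the decomposition is dependency-preserving.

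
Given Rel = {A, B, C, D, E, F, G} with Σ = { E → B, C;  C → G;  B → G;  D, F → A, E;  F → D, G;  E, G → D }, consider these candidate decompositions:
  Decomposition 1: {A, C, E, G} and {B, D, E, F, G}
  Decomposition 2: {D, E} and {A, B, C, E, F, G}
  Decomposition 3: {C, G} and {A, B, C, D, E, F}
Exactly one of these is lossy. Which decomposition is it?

Decomposition 1: common = {E, G}, closure = {B, C, D, E, G} → lossy.
Decomposition 2: common = {E}, closure = {B, C, D, E, G} → lossless.
Decomposition 3: common = {C}, closure = {C, G} → lossless.

Decomposition 1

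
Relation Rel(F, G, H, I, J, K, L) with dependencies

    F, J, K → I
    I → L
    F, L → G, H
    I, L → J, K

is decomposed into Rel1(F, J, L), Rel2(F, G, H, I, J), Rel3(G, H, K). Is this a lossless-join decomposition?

Chase test. Columns are F, G, H, I, J, K, L; row i has aⱼ where attribute j ∈ Reli, else bᵢⱼ.
Initial tableau (one row per fragment):
  row 1: a1 b12 b13 b14 a5 b16 a7
  row 2: a1 a2 a3 a4 a5 b26 b27
  row 3: b31 a2 a3 b34 b35 a6 b37
No row becomes fully distinguished — the join is lossy.

No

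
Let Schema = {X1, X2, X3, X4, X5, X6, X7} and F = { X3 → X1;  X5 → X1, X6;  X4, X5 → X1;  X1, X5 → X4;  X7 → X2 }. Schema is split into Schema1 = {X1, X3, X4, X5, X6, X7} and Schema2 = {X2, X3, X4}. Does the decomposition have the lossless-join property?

Common attributes: Schema1 ∩ Schema2 = {X3, X4}.
Closure of {X3, X4}: X3 → X1 applies, adding X1. So (X3, X4)⁺ = {X1, X3, X4}.
The closure contains neither all of Schema1 = {X1, X3, X4, X5, X6, X7} nor all of Schema2 = {X2, X3, X4}, so the common attributes are not a superkey of either fragment. The join is lossy.

No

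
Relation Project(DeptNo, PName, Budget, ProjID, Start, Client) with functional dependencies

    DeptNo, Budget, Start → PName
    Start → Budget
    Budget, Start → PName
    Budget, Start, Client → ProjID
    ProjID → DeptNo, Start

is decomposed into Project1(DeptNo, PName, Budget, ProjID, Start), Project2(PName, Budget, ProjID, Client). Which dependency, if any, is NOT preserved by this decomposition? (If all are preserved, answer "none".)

Check Budget, Start, Client → ProjID: no single fragment contains all of {Budget, ProjID, Start, Client}, and the restricted closure of {Budget, Start, Client} across the fragments never reaches {ProjID}.
DeptNo, Budget, Start → PName is preserved.
Start → Budget is preserved.
Budget, Start → PName is preserved.
ProjID → DeptNo, Start is preserved.

Budget, Start, Client → ProjID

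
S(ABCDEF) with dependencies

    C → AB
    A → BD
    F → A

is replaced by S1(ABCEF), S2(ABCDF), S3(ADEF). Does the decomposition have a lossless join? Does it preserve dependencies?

Lossless test (chase): Rows 1 and 2 agree on A; apply A→BD and equate their BD entries. Rows 1 and 3 agree on A; apply A→BD and equate their BD entries. Row 1 is now all distinguished symbols — the join is lossless.
Dependency preservation: every FD's attributes lie within a single fragment, so each can be enforced locally — preserved.

lossless and dependency-preserving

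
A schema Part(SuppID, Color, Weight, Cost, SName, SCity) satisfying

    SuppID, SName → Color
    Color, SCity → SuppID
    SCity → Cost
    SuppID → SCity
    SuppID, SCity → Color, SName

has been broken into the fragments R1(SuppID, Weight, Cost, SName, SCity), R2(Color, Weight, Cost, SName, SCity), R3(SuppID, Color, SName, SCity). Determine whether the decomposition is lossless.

Chase test. Columns are SuppID, Color, Weight, Cost, SName, SCity; row i has aⱼ where attribute j ∈ Ri, else bᵢⱼ.
Initial tableau (one row per fragment):
  row 1: a1 b12 a3 a4 a5 a6
  row 2: b21 a2 a3 a4 a5 a6
  row 3: a1 a2 b33 b34 a5 a6
Rows 1 and 3 agree on SuppID, SName; apply SuppID, SName→Color and equate their Color entries.
Rows 1 and 2 agree on Color, SCity; apply Color, SCity→SuppID and equate their SuppID entries.
Rows 1 and 3 agree on SCity; apply SCity→Cost and equate their Cost entries.
Row 1 is now all distinguished symbols — the join is lossless.

Yes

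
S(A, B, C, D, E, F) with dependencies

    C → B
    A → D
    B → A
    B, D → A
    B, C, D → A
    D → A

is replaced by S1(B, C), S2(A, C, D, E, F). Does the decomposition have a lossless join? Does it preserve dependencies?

Lossless test: (C)⁺ = {A, B, C, D}, which contains all of one fragment — lossless.
Dependency preservation: the restricted closure of {B} across the fragments never reaches {A}, so B → A cannot be enforced without a join — not preserved.

lossless but not dependency-preserving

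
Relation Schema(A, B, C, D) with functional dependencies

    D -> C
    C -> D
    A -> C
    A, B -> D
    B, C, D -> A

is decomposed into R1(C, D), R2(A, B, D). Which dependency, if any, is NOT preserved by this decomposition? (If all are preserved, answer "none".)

none

D → C lies within R1.
C → D lies within R1.
A → C: restricted closure across fragments reaches C.
A, B → D lies within R2.
B, C, D → A: restricted closure across fragments reaches A.
Every dependency is enforceable on the fragments, so the decomposition is dependency-preserving.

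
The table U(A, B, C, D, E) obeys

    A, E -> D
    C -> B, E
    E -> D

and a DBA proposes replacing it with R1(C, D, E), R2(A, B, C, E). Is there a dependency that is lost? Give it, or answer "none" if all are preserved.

A, E → D: restricted closure across fragments reaches D.
C → B, E lies within R2.
E → D lies within R1.
Every dependency is enforceable on the fragments, so the decomposition is dependency-preserving.

none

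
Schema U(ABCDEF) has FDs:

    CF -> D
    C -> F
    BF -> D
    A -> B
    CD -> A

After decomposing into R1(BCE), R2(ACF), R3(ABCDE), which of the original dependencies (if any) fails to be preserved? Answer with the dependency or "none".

BF -> D

Check BF → D: no single fragment contains all of {BDF}, and the restricted closure of {BF} across the fragments never reaches {D}.
CF → D is preserved.
C → F is preserved.
A → B is preserved.
CD → A is preserved.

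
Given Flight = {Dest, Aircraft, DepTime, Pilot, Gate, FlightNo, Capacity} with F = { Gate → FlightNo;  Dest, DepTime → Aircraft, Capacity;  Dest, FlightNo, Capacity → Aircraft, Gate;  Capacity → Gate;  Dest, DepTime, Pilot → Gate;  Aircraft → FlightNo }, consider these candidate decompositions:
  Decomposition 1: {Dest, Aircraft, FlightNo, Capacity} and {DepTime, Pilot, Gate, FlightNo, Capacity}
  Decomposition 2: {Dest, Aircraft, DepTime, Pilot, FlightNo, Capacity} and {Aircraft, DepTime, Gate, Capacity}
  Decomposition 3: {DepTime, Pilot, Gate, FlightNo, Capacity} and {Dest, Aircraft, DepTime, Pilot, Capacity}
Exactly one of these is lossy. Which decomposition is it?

Decomposition 1

Decomposition 1: common = {FlightNo, Capacity}, closure = {Gate, FlightNo, Capacity} → lossy.
Decomposition 2: common = {Aircraft, DepTime, Capacity}, closure = {Aircraft, DepTime, Gate, FlightNo, Capacity} → lossless.
Decomposition 3: common = {DepTime, Pilot, Capacity}, closure = {DepTime, Pilot, Gate, FlightNo, Capacity} → lossless.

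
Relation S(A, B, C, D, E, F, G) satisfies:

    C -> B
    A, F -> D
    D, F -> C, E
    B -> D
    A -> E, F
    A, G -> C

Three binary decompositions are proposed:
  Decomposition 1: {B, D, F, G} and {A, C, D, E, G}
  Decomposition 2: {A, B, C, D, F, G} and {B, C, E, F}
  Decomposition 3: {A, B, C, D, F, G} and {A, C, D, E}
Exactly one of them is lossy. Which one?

Decomposition 1: common = {D, G}, closure = {D, G} → lossy.
Decomposition 2: common = {B, C, F}, closure = {B, C, D, E, F} → lossless.
Decomposition 3: common = {A, C, D}, closure = {A, B, C, D, E, F} → lossless.

Decomposition 1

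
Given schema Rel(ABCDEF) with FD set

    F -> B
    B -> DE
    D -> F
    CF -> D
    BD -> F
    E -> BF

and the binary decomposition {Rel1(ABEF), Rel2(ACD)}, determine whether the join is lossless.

Common attributes: Rel1 ∩ Rel2 = {A}.
No dependency enlarges {A}, so (A)⁺ = {A}.
The closure contains neither all of Rel1 = {ABEF} nor all of Rel2 = {ACD}, so the common attributes are not a superkey of either fragment. The join is lossy.

No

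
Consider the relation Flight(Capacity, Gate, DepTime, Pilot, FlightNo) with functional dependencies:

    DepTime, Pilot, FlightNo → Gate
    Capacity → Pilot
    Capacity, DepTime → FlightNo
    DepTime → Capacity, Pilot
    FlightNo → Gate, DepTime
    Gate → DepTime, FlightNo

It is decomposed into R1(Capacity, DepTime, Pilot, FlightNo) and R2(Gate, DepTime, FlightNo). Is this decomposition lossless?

Yes

Common attributes: R1 ∩ R2 = {DepTime, FlightNo}.
Closure of {DepTime, FlightNo}: DepTime → Capacity, Pilot applies, adding Capacity, Pilot; FlightNo → Gate, DepTime applies, adding Gate. So (DepTime, FlightNo)⁺ = {Capacity, Gate, DepTime, Pilot, FlightNo}.
This closure contains every attribute of R1, so R1 ∩ R2 → R1. The join is lossless.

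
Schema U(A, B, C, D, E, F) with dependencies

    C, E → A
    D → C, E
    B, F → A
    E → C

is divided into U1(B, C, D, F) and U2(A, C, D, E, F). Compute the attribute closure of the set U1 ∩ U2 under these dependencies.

U1 ∩ U2 = {C, D, F}.
D → C, E applies, adding E
C, E → A applies, adding A
Closure: {A, C, D, E, F}.

A, C, D, E, F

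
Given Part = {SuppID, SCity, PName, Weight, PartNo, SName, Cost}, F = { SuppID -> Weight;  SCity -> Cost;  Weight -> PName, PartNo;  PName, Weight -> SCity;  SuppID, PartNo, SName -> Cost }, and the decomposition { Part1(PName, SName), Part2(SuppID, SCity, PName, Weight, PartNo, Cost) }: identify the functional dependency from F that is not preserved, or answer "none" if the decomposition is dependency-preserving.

SuppID → Weight lies within Part2.
SCity → Cost lies within Part2.
Weight → PName, PartNo lies within Part2.
PName, Weight → SCity lies within Part2.
SuppID, PartNo, SName → Cost: restricted closure across fragments reaches Cost.
Every dependency is enforceable on the fragments, so the decomposition is dependency-preserving.

none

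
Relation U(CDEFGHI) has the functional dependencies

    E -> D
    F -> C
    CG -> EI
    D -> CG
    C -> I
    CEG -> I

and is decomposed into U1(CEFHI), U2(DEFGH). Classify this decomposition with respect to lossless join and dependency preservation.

Lossless test: (EFH)⁺ = {CDEFGHI}, which contains all of one fragment — lossless.
Dependency preservation: the restricted closure of {CG} across the fragments never reaches {EI}, so CG → EI cannot be enforced without a join — not preserved.

lossless but not dependency-preserving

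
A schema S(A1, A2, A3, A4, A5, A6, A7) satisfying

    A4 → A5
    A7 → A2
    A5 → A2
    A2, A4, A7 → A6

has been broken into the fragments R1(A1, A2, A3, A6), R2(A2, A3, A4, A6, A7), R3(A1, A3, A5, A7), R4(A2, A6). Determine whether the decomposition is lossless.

No

Chase test. Columns are A1, A2, A3, A4, A5, A6, A7; row i has aⱼ where attribute j ∈ Ri, else bᵢⱼ.
Initial tableau (one row per fragment):
  row 1: a1 a2 a3 b14 b15 a6 b17
  row 2: b21 a2 a3 a4 b25 a6 a7
  row 3: a1 b32 a3 b34 a5 b36 a7
  row 4: b41 a2 b43 b44 b45 a6 b47
Rows 2 and 3 agree on A7; apply A7→A2 and equate their A2 entries.
No row becomes fully distinguished — the join is lossy.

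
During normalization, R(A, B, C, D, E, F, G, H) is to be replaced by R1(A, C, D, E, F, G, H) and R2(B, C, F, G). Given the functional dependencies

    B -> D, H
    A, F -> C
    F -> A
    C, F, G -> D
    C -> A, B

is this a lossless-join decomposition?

Yes

Common attributes: R1 ∩ R2 = {C, F, G}.
Closure of {C, F, G}: F → A applies, adding A; C, F, G → D applies, adding D; C → A, B applies, adding B; B → D, H applies, adding H. So (C, F, G)⁺ = {A, B, C, D, F, G, H}.
This closure contains every attribute of R2, so R1 ∩ R2 → R2. The join is lossless.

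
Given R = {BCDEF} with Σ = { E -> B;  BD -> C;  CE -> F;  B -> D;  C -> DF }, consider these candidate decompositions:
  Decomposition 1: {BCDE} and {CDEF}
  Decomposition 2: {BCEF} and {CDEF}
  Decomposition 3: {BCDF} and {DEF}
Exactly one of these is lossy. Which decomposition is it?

Decomposition 1: common = {CDE}, closure = {BCDEF} → lossless.
Decomposition 2: common = {CEF}, closure = {BCDEF} → lossless.
Decomposition 3: common = {DF}, closure = {DF} → lossy.

Decomposition 3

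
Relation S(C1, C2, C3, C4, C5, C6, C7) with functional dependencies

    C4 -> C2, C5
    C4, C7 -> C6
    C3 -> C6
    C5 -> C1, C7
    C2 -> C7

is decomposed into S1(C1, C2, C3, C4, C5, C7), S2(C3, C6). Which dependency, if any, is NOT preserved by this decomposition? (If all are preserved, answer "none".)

C4, C7 -> C6

Check C4, C7 → C6: no single fragment contains all of {C4, C6, C7}, and the restricted closure of {C4, C7} across the fragments never reaches {C6}.
C4 → C2, C5 is preserved.
C3 → C6 is preserved.
C5 → C1, C7 is preserved.
C2 → C7 is preserved.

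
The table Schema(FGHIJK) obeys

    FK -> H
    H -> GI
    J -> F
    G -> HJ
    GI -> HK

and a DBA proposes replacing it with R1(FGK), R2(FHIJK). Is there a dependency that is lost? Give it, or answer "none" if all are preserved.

none

FK → H lies within R2.
H → GI: restricted closure across fragments reaches GI.
J → F lies within R2.
G → HJ: restricted closure across fragments reaches HJ.
GI → HK: restricted closure across fragments reaches HK.
Every dependency is enforceable on the fragments, so the decomposition is dependency-preserving.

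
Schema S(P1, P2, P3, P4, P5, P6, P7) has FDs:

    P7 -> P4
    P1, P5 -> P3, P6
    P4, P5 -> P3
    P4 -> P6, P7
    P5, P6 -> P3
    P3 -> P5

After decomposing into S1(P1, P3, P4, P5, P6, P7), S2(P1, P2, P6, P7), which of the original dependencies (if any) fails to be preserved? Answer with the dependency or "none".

none

P7 → P4 lies within S1.
P1, P5 → P3, P6 lies within S1.
P4, P5 → P3 lies within S1.
P4 → P6, P7 lies within S1.
P5, P6 → P3 lies within S1.
P3 → P5 lies within S1.
Every dependency is enforceable on the fragments, so the decomposition is dependency-preserving.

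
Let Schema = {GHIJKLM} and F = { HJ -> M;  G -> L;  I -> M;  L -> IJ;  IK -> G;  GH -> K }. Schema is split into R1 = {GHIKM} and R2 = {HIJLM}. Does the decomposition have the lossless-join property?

No

Common attributes: R1 ∩ R2 = {HIM}.
No dependency enlarges {HIM}, so (HIM)⁺ = {HIM}.
The closure contains neither all of R1 = {GHIKM} nor all of R2 = {HIJLM}, so the common attributes are not a superkey of either fragment. The join is lossy.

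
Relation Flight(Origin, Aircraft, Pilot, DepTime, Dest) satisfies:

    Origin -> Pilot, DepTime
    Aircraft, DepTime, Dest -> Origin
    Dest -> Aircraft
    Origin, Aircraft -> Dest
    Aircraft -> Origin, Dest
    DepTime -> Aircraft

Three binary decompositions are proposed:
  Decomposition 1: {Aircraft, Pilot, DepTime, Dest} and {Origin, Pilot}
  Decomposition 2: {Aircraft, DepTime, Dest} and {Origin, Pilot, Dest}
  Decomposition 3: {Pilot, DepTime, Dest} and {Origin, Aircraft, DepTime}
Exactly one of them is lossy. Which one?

Decomposition 1

Decomposition 1: common = {Pilot}, closure = {Pilot} → lossy.
Decomposition 2: common = {Dest}, closure = {Origin, Aircraft, Pilot, DepTime, Dest} → lossless.
Decomposition 3: common = {DepTime}, closure = {Origin, Aircraft, Pilot, DepTime, Dest} → lossless.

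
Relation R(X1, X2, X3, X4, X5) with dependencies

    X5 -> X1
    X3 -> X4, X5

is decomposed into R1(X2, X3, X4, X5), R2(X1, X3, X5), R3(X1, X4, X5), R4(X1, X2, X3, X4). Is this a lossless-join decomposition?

Yes

Chase test. Columns are X1, X2, X3, X4, X5; row i has aⱼ where attribute j ∈ Ri, else bᵢⱼ.
Initial tableau (one row per fragment):
  row 1: b11 a2 a3 a4 a5
  row 2: a1 b22 a3 b24 a5
  row 3: a1 b32 b33 a4 a5
  row 4: a1 a2 a3 a4 b45
Rows 1 and 2 agree on X5; apply X5→X1 and equate their X1 entries.
Rows 1 and 2 agree on X3; apply X3→X4, X5 and equate their X4, X5 entries.
Rows 1 and 4 agree on X3; apply X3→X4, X5 and equate their X4, X5 entries.
Row 1 is now all distinguished symbols — the join is lossless.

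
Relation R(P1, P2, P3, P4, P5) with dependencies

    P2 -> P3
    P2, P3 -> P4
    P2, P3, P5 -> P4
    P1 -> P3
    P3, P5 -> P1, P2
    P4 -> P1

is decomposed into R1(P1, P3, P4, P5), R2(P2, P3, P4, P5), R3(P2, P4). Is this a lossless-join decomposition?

Yes

Chase test. Columns are P1, P2, P3, P4, P5; row i has aⱼ where attribute j ∈ Ri, else bᵢⱼ.
Initial tableau (one row per fragment):
  row 1: a1 b12 a3 a4 a5
  row 2: b21 a2 a3 a4 a5
  row 3: b31 a2 b33 a4 b35
Rows 2 and 3 agree on P2; apply P2→P3 and equate their P3 entries.
Rows 1 and 2 agree on P3, P5; apply P3, P5→P1, P2 and equate their P1, P2 entries.
Rows 1 and 3 agree on P4; apply P4→P1 and equate their P1 entries.
Row 1 is now all distinguished symbols — the join is lossless.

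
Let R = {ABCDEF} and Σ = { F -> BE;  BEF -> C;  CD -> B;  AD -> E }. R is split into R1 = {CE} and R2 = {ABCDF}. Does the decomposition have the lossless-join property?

Common attributes: R1 ∩ R2 = {C}.
No dependency enlarges {C}, so (C)⁺ = {C}.
The closure contains neither all of R1 = {CE} nor all of R2 = {ABCDF}, so the common attributes are not a superkey of either fragment. The join is lossy.

No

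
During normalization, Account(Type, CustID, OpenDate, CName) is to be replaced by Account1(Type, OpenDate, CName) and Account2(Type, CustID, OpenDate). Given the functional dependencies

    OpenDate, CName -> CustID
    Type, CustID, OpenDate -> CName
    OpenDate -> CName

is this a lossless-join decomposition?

Common attributes: Account1 ∩ Account2 = {Type, OpenDate}.
Closure of {Type, OpenDate}: OpenDate → CName applies, adding CName; OpenDate, CName → CustID applies, adding CustID. So (Type, OpenDate)⁺ = {Type, CustID, OpenDate, CName}.
This closure contains every attribute of Account1, so Account1 ∩ Account2 → Account1. The join is lossless.

Yes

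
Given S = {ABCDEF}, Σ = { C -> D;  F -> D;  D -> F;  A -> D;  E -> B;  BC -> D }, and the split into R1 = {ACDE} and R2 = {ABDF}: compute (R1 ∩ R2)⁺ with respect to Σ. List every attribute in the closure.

R1 ∩ R2 = {AD}.
D → F applies, adding F
Closure: {ADF}.

ADF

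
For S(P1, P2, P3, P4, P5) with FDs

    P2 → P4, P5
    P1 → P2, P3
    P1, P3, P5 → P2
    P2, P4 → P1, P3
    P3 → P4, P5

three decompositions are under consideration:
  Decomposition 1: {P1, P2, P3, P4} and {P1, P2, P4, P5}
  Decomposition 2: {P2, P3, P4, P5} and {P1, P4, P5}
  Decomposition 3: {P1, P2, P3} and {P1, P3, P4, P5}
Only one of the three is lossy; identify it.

Decomposition 2

Decomposition 1: common = {P1, P2, P4}, closure = {P1, P2, P3, P4, P5} → lossless.
Decomposition 2: common = {P4, P5}, closure = {P4, P5} → lossy.
Decomposition 3: common = {P1, P3}, closure = {P1, P2, P3, P4, P5} → lossless.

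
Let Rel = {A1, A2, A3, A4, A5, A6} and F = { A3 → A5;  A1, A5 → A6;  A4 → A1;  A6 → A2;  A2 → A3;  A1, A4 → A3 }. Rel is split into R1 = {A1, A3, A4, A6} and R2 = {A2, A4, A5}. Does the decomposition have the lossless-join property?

Common attributes: R1 ∩ R2 = {A4}.
Closure of {A4}: A4 → A1 applies, adding A1; A1, A4 → A3 applies, adding A3; A3 → A5 applies, adding A5; A1, A5 → A6 applies, adding A6; A6 → A2 applies, adding A2. So (A4)⁺ = {A1, A2, A3, A4, A5, A6}.
This closure contains every attribute of R1, so R1 ∩ R2 → R1. The join is lossless.

Yes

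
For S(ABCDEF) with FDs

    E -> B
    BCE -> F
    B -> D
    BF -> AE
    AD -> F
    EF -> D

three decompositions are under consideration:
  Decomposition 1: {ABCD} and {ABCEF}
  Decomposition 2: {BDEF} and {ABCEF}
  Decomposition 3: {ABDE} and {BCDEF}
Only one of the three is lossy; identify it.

Decomposition 1: common = {ABC}, closure = {ABCDEF} → lossless.
Decomposition 2: common = {BEF}, closure = {ABDEF} → lossless.
Decomposition 3: common = {BDE}, closure = {BDE} → lossy.

Decomposition 3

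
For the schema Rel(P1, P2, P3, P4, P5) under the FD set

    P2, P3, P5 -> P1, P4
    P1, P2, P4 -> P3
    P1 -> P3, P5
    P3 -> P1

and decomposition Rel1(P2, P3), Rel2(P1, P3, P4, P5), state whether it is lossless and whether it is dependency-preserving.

lossy and not dependency-preserving

Lossless test: (P3)⁺ = {P1, P3, P5}, which is a superkey of neither fragment — lossy.
Dependency preservation: the restricted closure of {P2, P3, P5} across the fragments never reaches {P1, P4}, so P2, P3, P5 → P1, P4 cannot be enforced without a join — not preserved.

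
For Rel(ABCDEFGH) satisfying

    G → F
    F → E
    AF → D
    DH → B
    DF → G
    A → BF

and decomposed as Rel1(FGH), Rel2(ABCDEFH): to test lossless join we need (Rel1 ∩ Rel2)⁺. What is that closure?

Rel1 ∩ Rel2 = {FH}.
F → E applies, adding E
Closure: {EFH}.

EFH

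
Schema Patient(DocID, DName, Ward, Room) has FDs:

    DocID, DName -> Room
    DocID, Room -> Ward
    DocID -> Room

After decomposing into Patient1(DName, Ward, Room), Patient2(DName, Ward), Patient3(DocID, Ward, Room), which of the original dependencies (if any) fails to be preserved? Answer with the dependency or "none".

none

DocID, DName → Room: restricted closure across fragments reaches Room.
DocID, Room → Ward lies within Patient3.
DocID → Room lies within Patient3.
Every dependency is enforceable on the fragments, so the decomposition is dependency-preserving.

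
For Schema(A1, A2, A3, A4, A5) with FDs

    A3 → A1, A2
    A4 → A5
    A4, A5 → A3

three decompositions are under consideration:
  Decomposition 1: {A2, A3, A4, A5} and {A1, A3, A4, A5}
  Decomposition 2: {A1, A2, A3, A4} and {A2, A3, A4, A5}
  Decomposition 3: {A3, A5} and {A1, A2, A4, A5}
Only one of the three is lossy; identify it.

Decomposition 1: common = {A3, A4, A5}, closure = {A1, A2, A3, A4, A5} → lossless.
Decomposition 2: common = {A2, A3, A4}, closure = {A1, A2, A3, A4, A5} → lossless.
Decomposition 3: common = {A5}, closure = {A5} → lossy.

Decomposition 3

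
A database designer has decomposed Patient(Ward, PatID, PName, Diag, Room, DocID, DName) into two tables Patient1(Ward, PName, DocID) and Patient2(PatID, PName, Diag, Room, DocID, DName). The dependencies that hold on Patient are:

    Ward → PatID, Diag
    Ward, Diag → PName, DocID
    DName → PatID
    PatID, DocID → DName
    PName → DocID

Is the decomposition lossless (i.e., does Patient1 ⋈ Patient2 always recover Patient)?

Common attributes: Patient1 ∩ Patient2 = {PName, DocID}.
No dependency enlarges {PName, DocID}, so (PName, DocID)⁺ = {PName, DocID}.
The closure contains neither all of Patient1 = {Ward, PName, DocID} nor all of Patient2 = {PatID, PName, Diag, Room, DocID, DName}, so the common attributes are not a superkey of either fragment. The join is lossy.

No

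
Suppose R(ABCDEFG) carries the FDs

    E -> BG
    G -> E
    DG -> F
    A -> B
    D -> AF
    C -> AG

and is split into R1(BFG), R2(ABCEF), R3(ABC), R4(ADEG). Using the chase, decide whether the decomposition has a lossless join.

Chase test. Columns are ABCDEFG; row i has aⱼ where attribute j ∈ Ri, else bᵢⱼ.
Initial tableau (one row per fragment):
  row 1: b11 a2 b13 b14 b15 a6 a7
  row 2: a1 a2 a3 b24 a5 a6 b27
  row 3: a1 a2 a3 b34 b35 b36 b37
  row 4: a1 b42 b43 a4 a5 b46 a7
Rows 2 and 4 agree on E; apply E→BG and equate their BG entries.
Rows 1 and 2 agree on G; apply G→E and equate their E entries.
Rows 2 and 3 agree on C; apply C→AG and equate their AG entries.
Rows 1 and 3 agree on G; apply G→E and equate their E entries.
No row becomes fully distinguished — the join is lossy.

No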